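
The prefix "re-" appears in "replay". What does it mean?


Prefix: re-
Example: replay = re- + play
Meaning = again


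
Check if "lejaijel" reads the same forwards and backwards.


Word: "lejaijel"
Reversed: "lejiajel"
Forward == Backward? lejaijel != lejiajel
Palindrome = No


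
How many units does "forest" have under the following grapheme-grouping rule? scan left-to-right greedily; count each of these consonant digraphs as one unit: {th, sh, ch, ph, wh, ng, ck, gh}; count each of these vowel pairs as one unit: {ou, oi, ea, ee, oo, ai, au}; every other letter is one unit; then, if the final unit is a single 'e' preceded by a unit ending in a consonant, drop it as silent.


Word: "forest" (6 letters)
Left-to-right scan:
  [1] 'f' (letter)
  [2] 'o' (letter)
  [3] 'r' (letter)
  [4] 'e' (letter)
  [5] 's' (letter)
  [6] 't' (letter)
Units from scan: 6
Sound units = 6 units


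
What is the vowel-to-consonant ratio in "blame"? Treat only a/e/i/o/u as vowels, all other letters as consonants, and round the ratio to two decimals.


Word: "blame"
Vowels (a,e,i,o,u): 2
Consonants: 3
Ratio = 2/3
= 0.67


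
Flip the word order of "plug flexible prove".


Original: "plug flexible prove"
Words (1..n): plug | flexible | prove
Reversed (n..1): prove | flexible | plug
Result = "prove flexible plug"


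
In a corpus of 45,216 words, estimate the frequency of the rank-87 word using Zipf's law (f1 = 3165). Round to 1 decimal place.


Zipf's law: f(r) = f(1) / r
f(1) = 3165
f(87) = 3165 / 87
= 36.4 occurrences


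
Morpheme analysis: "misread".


Word: "misread"
Morphemes: mis- | read
Each morpheme carries meaning
= 2 morphemes


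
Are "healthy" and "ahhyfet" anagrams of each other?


Word 1: "healthy" → sorted: aehhlty
Word 2: "ahhyfet" → sorted: aefhhty
Same letters? aehhlty != aefhhty
Anagram = No


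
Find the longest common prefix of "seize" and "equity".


Word 1: "seize"
Word 2: "equity"
Comparing from start:
  Pos 0: 's' != 'e' (stop)
LCP = "" (length 0)


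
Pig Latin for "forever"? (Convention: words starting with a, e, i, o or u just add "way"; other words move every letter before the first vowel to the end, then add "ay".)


Word: "forever"
Starts with consonant(s) → move to end, add 'ay'
Consonant cluster: "f"
Pig Latin = "oreverfay"


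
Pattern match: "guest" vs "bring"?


Pattern of "guest": [0, 1, 2, 3, 4]
Pattern of "bring": [0, 1, 2, 3, 4]
Patterns match
Same pattern = Yes


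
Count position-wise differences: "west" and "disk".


Comparing character by character (same length = 4):
  Pos 0: 'w' vs 'd' !=
  Pos 1: 'e' vs 'i' !=
  Pos 2: 's' vs 's' =
  Pos 3: 't' vs 'k' !=
Hamming distance = 3


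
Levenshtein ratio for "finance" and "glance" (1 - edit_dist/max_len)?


Word 1: "finance" (length 7)
Word 2: "glance" (length 6)
One optimal edit sequence:
  1. delete 'f'  (+1)
  2. substitute 'i' -> 'g'  (+1)
  3. substitute 'n' -> 'l'  (+1)
  4. keep 'a'
  5. keep 'n'
  6. keep 'c'
  7. keep 'e'
Edit distance = 3
Max length = max(7, 6) = 7
Similarity = 1 - 3/7
= 0.5714


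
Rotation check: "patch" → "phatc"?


Word: "patch", Candidate: "phatc"
Method: check if candidate is substring of word+word
"patchpatch" contains "phatc"? No
Is rotation = No


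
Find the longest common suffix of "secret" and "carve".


Word 1: "secret"
Word 2: "carve"
Comparing from end:
  Pos -1: 't' != 'e' (stop)
LCS = "" (length 0)


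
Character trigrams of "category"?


Word: "category" (length 8)
Number of trigrams = 8 - 3 + 1 = 6
  Position 0: "cat"
  Position 1: "ate"
  Position 2: "teg"
  Position 3: "ego"
  Position 4: "gor"
  Position 5: "ory"
Trigrams = "cat", "ate", "teg", "ego", "gor", "ory"


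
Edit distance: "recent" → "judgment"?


Word 1: "recent" (length 6)
Word 2: "judgment" (length 8)
One optimal edit sequence (insert/delete/substitute each cost 1):
  1. insert 'j'  (+1)
  2. insert 'u'  (+1)
  3. substitute 'r' -> 'd'  (+1)
  4. substitute 'e' -> 'g'  (+1)
  5. substitute 'c' -> 'm'  (+1)
  6. keep 'e'
  7. keep 'n'
  8. keep 't'
Total edit operations: 5
Edit distance = 5


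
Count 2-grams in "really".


Word: "really" (length 6)
Number of 2-grams = length - 2 + 1 = 6 - 2 + 1
= 5


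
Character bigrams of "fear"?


Word: "fear" (length 4)
Number of bigrams = 4 - 2 + 1 = 3
  Position 0: "fe"
  Position 1: "ea"
  Position 2: "ar"
Bigrams = "fe", "ea", "ar"


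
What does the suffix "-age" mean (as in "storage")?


Suffix: -age
Example: storage (store + -age, with a spelling change)
Meaning = result / collection


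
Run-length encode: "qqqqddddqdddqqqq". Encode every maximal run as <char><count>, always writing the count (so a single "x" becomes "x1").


String: "qqqqddddqdddqqqq"
Scanning for consecutive runs:
  'q' x 4
  'd' x 4
  'q' x 1
  'd' x 3
  'q' x 4
RLE = "q4d4q1d3q4"


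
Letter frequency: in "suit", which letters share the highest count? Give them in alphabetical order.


Word: "suit"
Letter counts:
  'i': 1
  's': 1
  't': 1
  'u': 1
Maximum count = 1
Most frequent = 'i', 's', 't', 'u' (1 time each)


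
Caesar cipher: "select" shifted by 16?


Word: "select"
Shift: 16
Each letter → (letter + shift) mod 26:
  's' (18) + 16 = 8 → 'i'
  'e' (4) + 16 = 20 → 'u'
  'l' (11) + 16 = 1 → 'b'
  'e' (4) + 16 = 20 → 'u'
  'c' (2) + 16 = 18 → 's'
  't' (19) + 16 = 9 → 'j'
Result = "iubusj"


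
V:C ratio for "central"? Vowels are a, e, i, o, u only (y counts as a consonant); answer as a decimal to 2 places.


Word: "central"
Vowels (a,e,i,o,u): 2
Consonants: 5
Ratio = 2/5
= 0.40


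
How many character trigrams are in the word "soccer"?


Word: "soccer" (length 6)
Number of 3-grams = length - 3 + 1 = 6 - 3 + 1
= 4


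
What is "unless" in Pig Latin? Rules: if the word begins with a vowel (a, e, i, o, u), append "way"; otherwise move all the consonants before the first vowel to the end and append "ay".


Word: "unless"
Starts with vowel → add 'way'
Pig Latin = "unlessway"


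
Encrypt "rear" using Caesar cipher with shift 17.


Word: "rear"
Shift: 17
Each letter → (letter + shift) mod 26:
  'r' (17) + 17 = 8 → 'i'
  'e' (4) + 17 = 21 → 'v'
  'a' (0) + 17 = 17 → 'r'
  'r' (17) + 17 = 8 → 'i'
Result = "ivri"


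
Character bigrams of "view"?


Word: "view" (length 4)
Number of bigrams = 4 - 2 + 1 = 3
  Position 0: "vi"
  Position 1: "ie"
  Position 2: "ew"
Bigrams = "vi", "ie", "ew"


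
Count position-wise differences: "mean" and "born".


Comparing character by character (same length = 4):
  Pos 0: 'm' vs 'b' !=
  Pos 1: 'e' vs 'o' !=
  Pos 2: 'a' vs 'r' !=
  Pos 3: 'n' vs 'n' =
Hamming distance = 3


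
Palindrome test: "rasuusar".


Word: "rasuusar"
Reversed: "rasuusar"
Forward == Backward? rasuusar == rasuusar
Palindrome = Yes


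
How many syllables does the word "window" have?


Word: "window"
Syllable breakdown: win · dow
Counting: 2 parts
= 2 syllables


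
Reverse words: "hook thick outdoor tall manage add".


Original: "hook thick outdoor tall manage add"
Words (1..n): hook | thick | outdoor | tall | manage | add
Reversed (n..1): add | manage | tall | outdoor | thick | hook
Result = "add manage tall outdoor thick hook"


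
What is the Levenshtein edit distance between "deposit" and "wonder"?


Word 1: "deposit" (length 7)
Word 2: "wonder" (length 6)
One optimal edit sequence (insert/delete/substitute each cost 1):
  1. delete 'd'  (+1)
  2. substitute 'e' -> 'w'  (+1)
  3. substitute 'p' -> 'o'  (+1)
  4. substitute 'o' -> 'n'  (+1)
  5. substitute 's' -> 'd'  (+1)
  6. substitute 'i' -> 'e'  (+1)
  7. substitute 't' -> 'r'  (+1)
Total edit operations: 7
Edit distance = 7


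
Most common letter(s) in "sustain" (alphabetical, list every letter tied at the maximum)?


Word: "sustain"
Letter counts:
  'a': 1
  'i': 1
  'n': 1
  's': 2
  't': 1
  'u': 1
Maximum count = 2
Most frequent = 's' (2 times each)


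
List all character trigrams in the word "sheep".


Word: "sheep" (length 5)
Number of trigrams = 5 - 3 + 1 = 3
  Position 0: "she"
  Position 1: "hee"
  Position 2: "eep"
Trigrams = "she", "hee", "eep"


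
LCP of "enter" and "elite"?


Word 1: "enter"
Word 2: "elite"
Comparing from start:
  Pos 0: 'e' == 'e'
  Pos 1: 'n' != 'l' (stop)
LCP = "e" (length 1)


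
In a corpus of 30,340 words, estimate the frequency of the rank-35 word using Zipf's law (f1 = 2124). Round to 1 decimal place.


Zipf's law: f(r) = f(1) / r
f(1) = 2124
f(35) = 2124 / 35
= 60.7 occurrences


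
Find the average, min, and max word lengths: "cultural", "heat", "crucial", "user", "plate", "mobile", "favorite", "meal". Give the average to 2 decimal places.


Lengths: "cultural"=8, "heat"=4, "crucial"=7, "user"=4, "plate"=5, "mobile"=6, "favorite"=8, "meal"=4
Sum = 46, Count = 8
Average = 46/8 = 5.75
= avg=5.75, min=4, max=8


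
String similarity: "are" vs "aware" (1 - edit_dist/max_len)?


Word 1: "are" (length 3)
Word 2: "aware" (length 5)
One optimal edit sequence:
  1. insert 'a'  (+1)
  2. insert 'w'  (+1)
  3. keep 'a'
  4. keep 'r'
  5. keep 'e'
Edit distance = 2
Max length = max(3, 5) = 5
Similarity = 1 - 2/5
= 0.6000


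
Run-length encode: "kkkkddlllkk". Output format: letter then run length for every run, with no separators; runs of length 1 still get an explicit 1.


String: "kkkkddlllkk"
Scanning for consecutive runs:
  'k' x 4
  'd' x 2
  'l' x 3
  'k' x 2
RLE = "k4d2l3k2"


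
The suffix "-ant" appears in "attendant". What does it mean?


Suffix: -ant
Example: attendant (attend + -ant)
Meaning = one who / that which


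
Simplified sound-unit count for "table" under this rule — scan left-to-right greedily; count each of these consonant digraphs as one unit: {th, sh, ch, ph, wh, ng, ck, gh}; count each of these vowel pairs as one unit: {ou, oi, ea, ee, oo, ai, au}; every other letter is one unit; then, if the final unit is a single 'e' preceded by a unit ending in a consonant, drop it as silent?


Word: "table" (5 letters)
Left-to-right scan:
  1. 't' (letter)
  2. 'a' (letter)
  3. 'b' (letter)
  4. 'l' (letter)
  5. 'e' (letter)
Units from scan: 5
Final unit is 'e' after a consonant -> drop as silent (-1)
Sound units = 4 units


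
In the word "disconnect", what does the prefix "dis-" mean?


Prefix: dis-
Example: disconnect = dis- + connect
Meaning = not / opposite


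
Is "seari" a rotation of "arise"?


Word: "arise", Candidate: "seari"
Method: check if candidate is substring of word+word
"arisearise" contains "seari"? Yes
Is rotation = Yes


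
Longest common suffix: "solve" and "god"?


Word 1: "solve"
Word 2: "god"
Comparing from end:
  Pos -1: 'e' != 'd' (stop)
LCS = "" (length 0)


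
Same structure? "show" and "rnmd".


Pattern of "show": [0, 1, 2, 3]
Pattern of "rnmd": [0, 1, 2, 3]
Patterns match
Same pattern = Yes


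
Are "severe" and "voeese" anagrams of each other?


Word 1: "severe" → sorted: eeersv
Word 2: "voeese" → sorted: eeeosv
Same letters? eeersv != eeeosv
Anagram = No


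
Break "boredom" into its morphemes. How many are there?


Word: "boredom"
Morphemes: bore | -dom
Each morpheme carries meaning
= 2 morphemes


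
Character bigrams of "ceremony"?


Word: "ceremony" (length 8)
Number of bigrams = 8 - 2 + 1 = 7
  Position 0: "ce"
  Position 1: "er"
  Position 2: "re"
  Position 3: "em"
  Position 4: "mo"
  Position 5: "on"
  Position 6: "ny"
Bigrams = "ce", "er", "re", "em", "mo", "on", "ny"


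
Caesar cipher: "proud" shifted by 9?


Word: "proud"
Shift: 9
Each letter → (letter + shift) mod 26:
  'p' (15) + 9 = 24 → 'y'
  'r' (17) + 9 = 0 → 'a'
  'o' (14) + 9 = 23 → 'x'
  'u' (20) + 9 = 3 → 'd'
  'd' (3) + 9 = 12 → 'm'
Result = "yaxdm"


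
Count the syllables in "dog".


Word: "dog"
Syllable breakdown: dog
Counting: 1 part
= 1 syllable


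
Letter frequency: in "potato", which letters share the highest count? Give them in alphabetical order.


Word: "potato"
Letter counts:
  'a': 1
  'o': 2
  'p': 1
  't': 2
Maximum count = 2
Most frequent = 'o', 't' (2 times each)


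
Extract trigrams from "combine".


Word: "combine" (length 7)
Number of trigrams = 7 - 3 + 1 = 5
  Position 0: "com"
  Position 1: "omb"
  Position 2: "mbi"
  Position 3: "bin"
  Position 4: "ine"
Trigrams = "com", "omb", "mbi", "bin", "ine"


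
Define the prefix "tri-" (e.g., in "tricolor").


Prefix: tri-
Example: tricolor (tri- + color)
Meaning = three


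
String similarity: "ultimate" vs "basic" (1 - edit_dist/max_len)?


Word 1: "ultimate" (length 8)
Word 2: "basic" (length 5)
One optimal edit sequence:
  1. substitute 'u' -> 'b'  (+1)
  2. substitute 'l' -> 'a'  (+1)
  3. substitute 't' -> 's'  (+1)
  4. keep 'i'
  5. delete 'm'  (+1)
  6. delete 'a'  (+1)
  7. delete 't'  (+1)
  8. substitute 'e' -> 'c'  (+1)
Edit distance = 7
Max length = max(8, 5) = 8
Similarity = 1 - 7/8
= 0.1250


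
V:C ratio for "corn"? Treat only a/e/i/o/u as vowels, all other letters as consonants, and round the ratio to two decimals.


Word: "corn"
Vowels (a,e,i,o,u): 1
Consonants: 3
Ratio = 1/3
= 0.33


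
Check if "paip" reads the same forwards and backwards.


Word: "paip"
Reversed: "piap"
Forward == Backward? paip != piap
Palindrome = No


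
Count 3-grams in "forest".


Word: "forest" (length 6)
Number of 3-grams = length - 3 + 1 = 6 - 3 + 1
= 4


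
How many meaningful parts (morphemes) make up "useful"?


Word: "useful"
Morphemes: use | -ful
Each morpheme carries meaning
= 2 morphemes


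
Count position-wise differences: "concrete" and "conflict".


Comparing character by character (same length = 8):
  Pos 0: 'c' vs 'c' =
  Pos 1: 'o' vs 'o' =
  Pos 2: 'n' vs 'n' =
  Pos 3: 'c' vs 'f' !=
  Pos 4: 'r' vs 'l' !=
  Pos 5: 'e' vs 'i' !=
  Pos 6: 't' vs 'c' !=
  Pos 7: 'e' vs 't' !=
Hamming distance = 5


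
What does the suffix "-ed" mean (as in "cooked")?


Suffix: -ed
Example: cooked (cook + -ed)
Meaning = past tense


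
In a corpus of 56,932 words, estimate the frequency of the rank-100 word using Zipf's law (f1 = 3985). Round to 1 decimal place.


Zipf's law: f(r) = f(1) / r
f(1) = 3985
f(100) = 3985 / 100
= 39.9 occurrences


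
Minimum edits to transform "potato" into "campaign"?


Word 1: "potato" (length 6)
Word 2: "campaign" (length 8)
One optimal edit sequence (insert/delete/substitute each cost 1):
  1. insert 'c'  (+1)
  2. substitute 'p' -> 'a'  (+1)
  3. substitute 'o' -> 'm'  (+1)
  4. substitute 't' -> 'p'  (+1)
  5. keep 'a'
  6. insert 'i'  (+1)
  7. substitute 't' -> 'g'  (+1)
  8. substitute 'o' -> 'n'  (+1)
Total edit operations: 7
Edit distance = 7


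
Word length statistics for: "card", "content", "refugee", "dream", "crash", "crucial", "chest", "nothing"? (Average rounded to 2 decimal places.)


Lengths: "card"=4, "content"=7, "refugee"=7, "dream"=5, "crash"=5, "crucial"=7, "chest"=5, "nothing"=7
Sum = 47, Count = 8
Average = 47/8 = 5.88
= avg=5.88, min=4, max=7


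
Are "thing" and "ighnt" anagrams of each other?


Word 1: "thing" → sorted: ghint
Word 2: "ighnt" → sorted: ghint
Same letters? ghint == ghint
Anagram = Yes


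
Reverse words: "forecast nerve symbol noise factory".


Original: "forecast nerve symbol noise factory"
Words (1..n): forecast | nerve | symbol | noise | factory
Reversed (n..1): factory | noise | symbol | nerve | forecast
Result = "factory noise symbol nerve forecast"


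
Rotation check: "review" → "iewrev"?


Word: "review", Candidate: "iewrev"
Method: check if candidate is substring of word+word
"reviewreview" contains "iewrev"? Yes
Is rotation = Yes


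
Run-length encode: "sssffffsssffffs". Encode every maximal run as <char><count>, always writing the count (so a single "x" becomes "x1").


String: "sssffffsssffffs"
Scanning for consecutive runs:
  's' x 3
  'f' x 4
  's' x 3
  'f' x 4
  's' x 1
RLE = "s3f4s3f4s1"


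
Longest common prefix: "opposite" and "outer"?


Word 1: "opposite"
Word 2: "outer"
Comparing from start:
  Pos 0: 'o' == 'o'
  Pos 1: 'p' != 'u' (stop)
LCP = "o" (length 1)


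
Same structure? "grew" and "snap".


Pattern of "grew": [0, 1, 2, 3]
Pattern of "snap": [0, 1, 2, 3]
Patterns match
Same pattern = Yes


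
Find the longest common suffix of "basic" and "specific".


Word 1: "basic"
Word 2: "specific"
Comparing from end:
  Pos -1: 'c' == 'c'
  Pos -2: 'i' == 'i'
  Pos -3: 's' != 'f' (stop)
LCS = "ic" (length 2)


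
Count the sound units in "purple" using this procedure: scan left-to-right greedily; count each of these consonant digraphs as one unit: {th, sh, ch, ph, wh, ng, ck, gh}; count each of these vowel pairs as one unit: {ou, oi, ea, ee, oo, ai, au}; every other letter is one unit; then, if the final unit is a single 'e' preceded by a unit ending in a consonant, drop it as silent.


Word: "purple" (6 letters)
Left-to-right scan:
  [1] 'p' (letter)
  [2] 'u' (letter)
  [3] 'r' (letter)
  [4] 'p' (letter)
  [5] 'l' (letter)
  [6] 'e' (letter)
Units from scan: 6
Final unit is 'e' after a consonant -> drop as silent (-1)
Sound units = 5 units


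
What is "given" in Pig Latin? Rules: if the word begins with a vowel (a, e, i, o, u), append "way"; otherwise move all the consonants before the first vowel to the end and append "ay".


Word: "given"
Starts with consonant(s) → move to end, add 'ay'
Consonant cluster: "g"
Pig Latin = "ivengay"


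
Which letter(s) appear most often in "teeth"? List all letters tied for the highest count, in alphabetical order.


Word: "teeth"
Letter counts:
  'e': 2
  'h': 1
  't': 2
Maximum count = 2
Most frequent = 'e', 't' (2 times each)


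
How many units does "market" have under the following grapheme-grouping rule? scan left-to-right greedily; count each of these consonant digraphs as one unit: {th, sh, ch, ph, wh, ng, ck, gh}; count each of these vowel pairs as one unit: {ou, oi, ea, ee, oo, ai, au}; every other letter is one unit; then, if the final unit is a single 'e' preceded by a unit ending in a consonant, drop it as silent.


Word: "market" (6 letters)
Left-to-right scan:
  (1) 'm' (letter)
  (2) 'a' (letter)
  (3) 'r' (letter)
  (4) 'k' (letter)
  (5) 'e' (letter)
  (6) 't' (letter)
Units from scan: 6
Sound units = 6 units


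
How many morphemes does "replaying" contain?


Word: "replaying"
Morphemes: re- + play + -ing
Each morpheme carries meaning
= 3 morphemes


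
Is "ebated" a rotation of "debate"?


Word: "debate", Candidate: "ebated"
Method: check if candidate is substring of word+word
"debatedebate" contains "ebated"? Yes
Is rotation = Yes


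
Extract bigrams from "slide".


Word: "slide" (length 5)
Number of bigrams = 5 - 2 + 1 = 4
  Position 0: "sl"
  Position 1: "li"
  Position 2: "id"
  Position 3: "de"
Bigrams = "sl", "li", "id", "de"


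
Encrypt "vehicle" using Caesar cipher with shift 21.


Word: "vehicle"
Shift: 21
Each letter → (letter + shift) mod 26:
  'v' (21) + 21 = 16 → 'q'
  'e' (4) + 21 = 25 → 'z'
  'h' (7) + 21 = 2 → 'c'
  'i' (8) + 21 = 3 → 'd'
  'c' (2) + 21 = 23 → 'x'
  'l' (11) + 21 = 6 → 'g'
  'e' (4) + 21 = 25 → 'z'
Result = "qzcdxgz"


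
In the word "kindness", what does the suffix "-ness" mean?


Suffix: -ness
Example: kindness = kind + -ness
Meaning = state of being


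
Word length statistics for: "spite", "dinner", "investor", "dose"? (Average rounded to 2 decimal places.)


Lengths: "spite"=5, "dinner"=6, "investor"=8, "dose"=4
Sum = 23, Count = 4
Average = 23/4 = 5.75
= avg=5.75, min=4, max=8


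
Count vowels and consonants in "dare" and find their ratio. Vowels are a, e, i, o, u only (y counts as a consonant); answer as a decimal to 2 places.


Word: "dare"
Vowels (a,e,i,o,u): 2
Consonants: 2
Ratio = 2/2
= 1.00


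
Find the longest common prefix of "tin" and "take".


Word 1: "tin"
Word 2: "take"
Comparing from start:
  Pos 0: 't' == 't'
  Pos 1: 'i' != 'a' (stop)
LCP = "t" (length 1)


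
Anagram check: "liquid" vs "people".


Word 1: "liquid" → sorted: diilqu
Word 2: "people" → sorted: eelopp
Same letters? diilqu != eelopp
Anagram = No


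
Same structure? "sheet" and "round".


Pattern of "sheet": [0, 1, 2, 2, 3]
Pattern of "round": [0, 1, 2, 3, 4]
Patterns do not match
Same pattern = No


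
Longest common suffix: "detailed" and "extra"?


Word 1: "detailed"
Word 2: "extra"
Comparing from end:
  Pos -1: 'd' != 'a' (stop)
LCS = "" (length 0)


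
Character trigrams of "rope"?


Word: "rope" (length 4)
Number of trigrams = 4 - 3 + 1 = 2
  Position 0: "rop"
  Position 1: "ope"
Trigrams = "rop", "ope"


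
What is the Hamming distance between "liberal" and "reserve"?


Comparing character by character (same length = 7):
  Pos 0: 'l' vs 'r' !=
  Pos 1: 'i' vs 'e' !=
  Pos 2: 'b' vs 's' !=
  Pos 3: 'e' vs 'e' =
  Pos 4: 'r' vs 'r' =
  Pos 5: 'a' vs 'v' !=
  Pos 6: 'l' vs 'e' !=
Hamming distance = 5


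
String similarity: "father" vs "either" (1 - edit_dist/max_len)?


Word 1: "father" (length 6)
Word 2: "either" (length 6)
One optimal edit sequence:
  1. substitute 'f' -> 'e'  (+1)
  2. substitute 'a' -> 'i'  (+1)
  3. keep 't'
  4. keep 'h'
  5. keep 'e'
  6. keep 'r'
Edit distance = 2
Max length = max(6, 6) = 6
Similarity = 1 - 2/6
= 0.6667


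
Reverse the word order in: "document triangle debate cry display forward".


Original: "document triangle debate cry display forward"
Words (1..n): document | triangle | debate | cry | display | forward
Reversed (n..1): forward | display | cry | debate | triangle | document
Result = "forward display cry debate triangle document"


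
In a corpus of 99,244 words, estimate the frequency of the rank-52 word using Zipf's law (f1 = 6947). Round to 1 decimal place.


Zipf's law: f(r) = f(1) / r
f(1) = 6947
f(52) = 6947 / 52
= 133.6 occurrences


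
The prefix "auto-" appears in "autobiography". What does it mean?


Prefix: auto-
Example: autobiography (auto- + biography)
Meaning = self


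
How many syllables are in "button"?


Word: "button"
Syllable breakdown: but / ton
Counting: 2 parts
= 2 syllables


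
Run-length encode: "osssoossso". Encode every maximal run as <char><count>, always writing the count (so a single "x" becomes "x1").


String: "osssoossso"
Scanning for consecutive runs:
  'o' x 1
  's' x 3
  'o' x 2
  's' x 3
  'o' x 1
RLE = "o1s3o2s3o1"


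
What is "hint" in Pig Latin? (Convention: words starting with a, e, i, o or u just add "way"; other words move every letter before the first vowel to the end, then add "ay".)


Word: "hint"
Starts with consonant(s) → move to end, add 'ay'
Consonant cluster: "h"
Pig Latin = "inthay"


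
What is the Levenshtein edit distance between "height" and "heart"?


Word 1: "height" (length 6)
Word 2: "heart" (length 5)
One optimal edit sequence (insert/delete/substitute each cost 1):
  1. keep 'h'
  2. keep 'e'
  3. delete 'i'  (+1)
  4. substitute 'g' -> 'a'  (+1)
  5. substitute 'h' -> 'r'  (+1)
  6. keep 't'
Total edit operations: 3
Edit distance = 3


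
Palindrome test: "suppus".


Word: "suppus"
Reversed: "suppus"
Forward == Backward? suppus == suppus
Palindrome = Yes


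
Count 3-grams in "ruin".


Word: "ruin" (length 4)
Number of 3-grams = length - 3 + 1 = 4 - 3 + 1
= 2


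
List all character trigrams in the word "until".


Word: "until" (length 5)
Number of trigrams = 5 - 3 + 1 = 3
  Position 0: "unt"
  Position 1: "nti"
  Position 2: "til"
Trigrams = "unt", "nti", "til"


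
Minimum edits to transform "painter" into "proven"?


Word 1: "painter" (length 7)
Word 2: "proven" (length 6)
One optimal edit sequence (insert/delete/substitute each cost 1):
  1. keep 'p'
  2. delete 'a'  (+1)
  3. substitute 'i' -> 'r'  (+1)
  4. substitute 'n' -> 'o'  (+1)
  5. substitute 't' -> 'v'  (+1)
  6. keep 'e'
  7. substitute 'r' -> 'n'  (+1)
Total edit operations: 5
Edit distance = 5


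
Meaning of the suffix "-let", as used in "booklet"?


Suffix: -let
Example: booklet = book + -let
Meaning = small


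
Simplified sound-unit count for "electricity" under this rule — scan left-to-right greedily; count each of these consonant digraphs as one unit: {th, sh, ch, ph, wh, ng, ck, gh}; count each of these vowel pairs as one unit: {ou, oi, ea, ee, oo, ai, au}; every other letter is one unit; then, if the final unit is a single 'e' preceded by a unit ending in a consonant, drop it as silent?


Word: "electricity" (11 letters)
Left-to-right scan:
  (1) 'e' (letter)
  (2) 'l' (letter)
  (3) 'e' (letter)
  (4) 'c' (letter)
  (5) 't' (letter)
  (6) 'r' (letter)
  (7) 'i' (letter)
  (8) 'c' (letter)
  (9) 'i' (letter)
  (10) 't' (letter)
  (11) 'y' (letter)
Units from scan: 11
Sound units = 11 units


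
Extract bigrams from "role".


Word: "role" (length 4)
Number of bigrams = 4 - 2 + 1 = 3
  Position 0: "ro"
  Position 1: "ol"
  Position 2: "le"
Bigrams = "ro", "ol", "le"


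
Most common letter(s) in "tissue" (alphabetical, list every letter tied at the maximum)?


Word: "tissue"
Letter counts:
  'e': 1
  'i': 1
  's': 2
  't': 1
  'u': 1
Maximum count = 2
Most frequent = 's' (2 times each)


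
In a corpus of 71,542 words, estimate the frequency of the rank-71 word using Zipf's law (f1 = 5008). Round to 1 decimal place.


Zipf's law: f(r) = f(1) / r
f(1) = 5008
f(71) = 5008 / 71
= 70.5 occurrences


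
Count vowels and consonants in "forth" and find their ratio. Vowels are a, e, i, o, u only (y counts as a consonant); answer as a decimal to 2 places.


Word: "forth"
Vowels (a,e,i,o,u): 1
Consonants: 4
Ratio = 1/4
= 0.25


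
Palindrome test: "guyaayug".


Word: "guyaayug"
Reversed: "guyaayug"
Forward == Backward? guyaayug == guyaayug
Palindrome = Yes


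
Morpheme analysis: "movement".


Word: "movement"
Morphemes: move / -ment
Each morpheme carries meaning
= 2 morphemes


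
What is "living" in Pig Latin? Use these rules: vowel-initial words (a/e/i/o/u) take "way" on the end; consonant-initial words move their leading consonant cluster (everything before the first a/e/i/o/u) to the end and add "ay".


Word: "living"
Starts with consonant(s) → move to end, add 'ay'
Consonant cluster: "l"
Pig Latin = "ivinglay"


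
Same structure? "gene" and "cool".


Pattern of "gene": [0, 1, 2, 1]
Pattern of "cool": [0, 1, 1, 2]
Patterns do not match
Same pattern = No


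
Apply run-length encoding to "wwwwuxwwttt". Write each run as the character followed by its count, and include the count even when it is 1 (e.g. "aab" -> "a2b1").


String: "wwwwuxwwttt"
Scanning for consecutive runs:
  'w' x 4
  'u' x 1
  'x' x 1
  'w' x 2
  't' x 3
RLE = "w4u1x1w2t3"


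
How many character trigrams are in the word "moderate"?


Word: "moderate" (length 8)
Number of 3-grams = length - 3 + 1 = 8 - 3 + 1
= 6


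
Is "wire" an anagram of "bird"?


Word 1: "bird" → sorted: bdir
Word 2: "wire" → sorted: eirw
Same letters? bdir != eirw
Anagram = No


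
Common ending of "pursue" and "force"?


Word 1: "pursue"
Word 2: "force"
Comparing from end:
  Pos -1: 'e' == 'e'
  Pos -2: 'u' != 'c' (stop)
LCS = "e" (length 1)


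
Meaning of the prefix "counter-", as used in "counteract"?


Prefix: counter-
Example: counteract (counter- + act)
Meaning = against / opposite


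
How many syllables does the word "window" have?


Word: "window"
Syllable breakdown: win-dow
Counting: 2 parts
= 2 syllables


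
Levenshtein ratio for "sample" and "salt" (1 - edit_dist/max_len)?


Word 1: "sample" (length 6)
Word 2: "salt" (length 4)
One optimal edit sequence:
  1. keep 's'
  2. keep 'a'
  3. delete 'm'  (+1)
  4. delete 'p'  (+1)
  5. keep 'l'
  6. substitute 'e' -> 't'  (+1)
Edit distance = 3
Max length = max(6, 4) = 6
Similarity = 1 - 3/6
= 0.5000


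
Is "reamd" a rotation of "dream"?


Word: "dream", Candidate: "reamd"
Method: check if candidate is substring of word+word
"dreamdream" contains "reamd"? Yes
Is rotation = Yes


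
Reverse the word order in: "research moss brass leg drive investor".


Original: "research moss brass leg drive investor"
Words (1..n): research | moss | brass | leg | drive | investor
Reversed (n..1): investor | drive | leg | brass | moss | research
Result = "investor drive leg brass moss research"


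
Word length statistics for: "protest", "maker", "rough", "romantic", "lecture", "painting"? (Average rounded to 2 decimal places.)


Lengths: "protest"=7, "maker"=5, "rough"=5, "romantic"=8, "lecture"=7, "painting"=8
Sum = 40, Count = 6
Average = 40/6 = 6.67
= avg=6.67, min=5, max=8


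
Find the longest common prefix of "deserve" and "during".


Word 1: "deserve"
Word 2: "during"
Comparing from start:
  Pos 0: 'd' == 'd'
  Pos 1: 'e' != 'u' (stop)
LCP = "d" (length 1)


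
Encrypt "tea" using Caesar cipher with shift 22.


Word: "tea"
Shift: 22
Each letter → (letter + shift) mod 26:
  't' (19) + 22 = 15 → 'p'
  'e' (4) + 22 = 0 → 'a'
  'a' (0) + 22 = 22 → 'w'
Result = "paw"


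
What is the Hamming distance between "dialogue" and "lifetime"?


Comparing character by character (same length = 8):
  Pos 0: 'd' vs 'l' !=
  Pos 1: 'i' vs 'i' =
  Pos 2: 'a' vs 'f' !=
  Pos 3: 'l' vs 'e' !=
  Pos 4: 'o' vs 't' !=
  Pos 5: 'g' vs 'i' !=
  Pos 6: 'u' vs 'm' !=
  Pos 7: 'e' vs 'e' =
Hamming distance = 6


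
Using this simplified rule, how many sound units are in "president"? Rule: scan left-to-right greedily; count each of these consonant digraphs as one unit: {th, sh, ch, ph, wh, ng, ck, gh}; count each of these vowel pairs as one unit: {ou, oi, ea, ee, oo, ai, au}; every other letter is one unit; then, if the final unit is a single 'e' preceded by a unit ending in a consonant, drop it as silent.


Word: "president" (9 letters)
Left-to-right scan:
  [1] 'p' (letter)
  [2] 'r' (letter)
  [3] 'e' (letter)
  [4] 's' (letter)
  [5] 'i' (letter)
  [6] 'd' (letter)
  [7] 'e' (letter)
  [8] 'n' (letter)
  [9] 't' (letter)
Units from scan: 9
Sound units = 9 units


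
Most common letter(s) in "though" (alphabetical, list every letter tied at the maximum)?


Word: "though"
Letter counts:
  'g': 1
  'h': 2
  'o': 1
  't': 1
  'u': 1
Maximum count = 2
Most frequent = 'h' (2 times each)


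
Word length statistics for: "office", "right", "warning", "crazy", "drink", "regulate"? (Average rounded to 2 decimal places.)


Lengths: "office"=6, "right"=5, "warning"=7, "crazy"=5, "drink"=5, "regulate"=8
Sum = 36, Count = 6
Average = 36/6 = 6.00
= avg=6.00, min=5, max=8


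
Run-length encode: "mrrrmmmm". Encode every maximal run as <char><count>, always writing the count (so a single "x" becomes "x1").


String: "mrrrmmmm"
Scanning for consecutive runs:
  'm' x 1
  'r' x 3
  'm' x 4
RLE = "m1r3m4"


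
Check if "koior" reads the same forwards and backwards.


Word: "koior"
Reversed: "roiok"
Forward == Backward? koior != roiok
Palindrome = No


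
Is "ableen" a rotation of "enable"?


Word: "enable", Candidate: "ableen"
Method: check if candidate is substring of word+word
"enableenable" contains "ableen"? Yes
Is rotation = Yes


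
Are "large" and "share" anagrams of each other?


Word 1: "large" → sorted: aeglr
Word 2: "share" → sorted: aehrs
Same letters? aeglr != aehrs
Anagram = No


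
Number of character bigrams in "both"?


Word: "both" (length 4)
Number of 2-grams = length - 2 + 1 = 4 - 2 + 1
= 3


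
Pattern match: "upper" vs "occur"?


Pattern of "upper": [0, 1, 1, 2, 3]
Pattern of "occur": [0, 1, 1, 2, 3]
Patterns match
Same pattern = Yes


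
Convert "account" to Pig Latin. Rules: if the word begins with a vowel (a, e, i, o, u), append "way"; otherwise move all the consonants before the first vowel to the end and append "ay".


Word: "account"
Starts with vowel → add 'way'
Pig Latin = "accountway"


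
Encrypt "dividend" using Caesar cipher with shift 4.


Word: "dividend"
Shift: 4
Each letter → (letter + shift) mod 26:
  'd' (3) + 4 = 7 → 'h'
  'i' (8) + 4 = 12 → 'm'
  'v' (21) + 4 = 25 → 'z'
  'i' (8) + 4 = 12 → 'm'
  'd' (3) + 4 = 7 → 'h'
  'e' (4) + 4 = 8 → 'i'
  'n' (13) + 4 = 17 → 'r'
  'd' (3) + 4 = 7 → 'h'
Result = "hmzmhirh"


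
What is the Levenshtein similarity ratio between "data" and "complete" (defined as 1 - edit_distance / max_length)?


Word 1: "data" (length 4)
Word 2: "complete" (length 8)
One optimal edit sequence:
  1. insert 'c'  (+1)
  2. insert 'o'  (+1)
  3. insert 'm'  (+1)
  4. insert 'p'  (+1)
  5. substitute 'd' -> 'l'  (+1)
  6. substitute 'a' -> 'e'  (+1)
  7. keep 't'
  8. substitute 'a' -> 'e'  (+1)
Edit distance = 7
Max length = max(4, 8) = 8
Similarity = 1 - 7/8
= 0.1250


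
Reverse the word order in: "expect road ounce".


Original: "expect road ounce"
Words (1..n): expect | road | ounce
Reversed (n..1): ounce | road | expect
Result = "ounce road expect"


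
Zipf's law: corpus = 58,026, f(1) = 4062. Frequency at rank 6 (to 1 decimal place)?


Zipf's law: f(r) = f(1) / r
f(1) = 4062
f(6) = 4062 / 6
= 677.0 occurrences


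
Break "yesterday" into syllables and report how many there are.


Word: "yesterday"
Syllable breakdown: yes | ter | day
Counting: 3 parts
= 3 syllables


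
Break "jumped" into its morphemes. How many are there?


Word: "jumped"
Morphemes: jump + -ed
Each morpheme carries meaning
= 2 morphemes


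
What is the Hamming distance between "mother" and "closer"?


Comparing character by character (same length = 6):
  Pos 0: 'm' vs 'c' !=
  Pos 1: 'o' vs 'l' !=
  Pos 2: 't' vs 'o' !=
  Pos 3: 'h' vs 's' !=
  Pos 4: 'e' vs 'e' =
  Pos 5: 'r' vs 'r' =
Hamming distance = 4


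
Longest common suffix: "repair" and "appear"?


Word 1: "repair"
Word 2: "appear"
Comparing from end:
  Pos -1: 'r' == 'r'
  Pos -2: 'i' != 'a' (stop)
LCS = "r" (length 1)


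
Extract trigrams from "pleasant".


Word: "pleasant" (length 8)
Number of trigrams = 8 - 3 + 1 = 6
  Position 0: "ple"
  Position 1: "lea"
  Position 2: "eas"
  Position 3: "asa"
  Position 4: "san"
  Position 5: "ant"
Trigrams = "ple", "lea", "eas", "asa", "san", "ant"


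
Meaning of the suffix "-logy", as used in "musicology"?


Suffix: -logy
As in: musicology -> music + -logy, with a spelling change
Meaning = study of


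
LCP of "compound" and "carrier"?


Word 1: "compound"
Word 2: "carrier"
Comparing from start:
  Pos 0: 'c' == 'c'
  Pos 1: 'o' != 'a' (stop)
LCP = "c" (length 1)


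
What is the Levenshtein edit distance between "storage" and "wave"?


Word 1: "storage" (length 7)
Word 2: "wave" (length 4)
One optimal edit sequence (insert/delete/substitute each cost 1):
  1. delete 's'  (+1)
  2. delete 't'  (+1)
  3. delete 'o'  (+1)
  4. substitute 'r' -> 'w'  (+1)
  5. keep 'a'
  6. substitute 'g' -> 'v'  (+1)
  7. keep 'e'
Total edit operations: 5
Edit distance = 5


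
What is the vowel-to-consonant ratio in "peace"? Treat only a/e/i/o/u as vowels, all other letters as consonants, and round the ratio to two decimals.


Word: "peace"
Vowels (a,e,i,o,u): 3
Consonants: 2
Ratio = 3/2
= 1.50


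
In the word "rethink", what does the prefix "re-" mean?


Prefix: re-
As in: rethink -> re- + think
Meaning = again


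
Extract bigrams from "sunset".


Word: "sunset" (length 6)
Number of bigrams = 6 - 2 + 1 = 5
  Position 0: "su"
  Position 1: "un"
  Position 2: "ns"
  Position 3: "se"
  Position 4: "et"
Bigrams = "su", "un", "ns", "se", "et"


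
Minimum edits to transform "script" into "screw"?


Word 1: "script" (length 6)
Word 2: "screw" (length 5)
One optimal edit sequence (insert/delete/substitute each cost 1):
  1. keep 's'
  2. keep 'c'
  3. keep 'r'
  4. delete 'i'  (+1)
  5. substitute 'p' -> 'e'  (+1)
  6. substitute 't' -> 'w'  (+1)
Total edit operations: 3
Edit distance = 3


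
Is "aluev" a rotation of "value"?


Word: "value", Candidate: "aluev"
Method: check if candidate is substring of word+word
"valuevalue" contains "aluev"? Yes
Is rotation = Yes


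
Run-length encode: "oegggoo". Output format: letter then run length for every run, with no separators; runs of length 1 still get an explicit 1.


String: "oegggoo"
Scanning for consecutive runs:
  'o' x 1
  'e' x 1
  'g' x 3
  'o' x 2
RLE = "o1e1g3o2"


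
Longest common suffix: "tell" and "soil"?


Word 1: "tell"
Word 2: "soil"
Comparing from end:
  Pos -1: 'l' == 'l'
  Pos -2: 'l' != 'i' (stop)
LCS = "l" (length 1)


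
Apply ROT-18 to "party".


Word: "party"
Shift: 18
Each letter → (letter + shift) mod 26:
  'p' (15) + 18 = 7 → 'h'
  'a' (0) + 18 = 18 → 's'
  'r' (17) + 18 = 9 → 'j'
  't' (19) + 18 = 11 → 'l'
  'y' (24) + 18 = 16 → 'q'
Result = "hsjlq"


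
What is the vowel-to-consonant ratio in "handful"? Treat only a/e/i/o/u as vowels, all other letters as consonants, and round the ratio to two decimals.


Word: "handful"
Vowels (a,e,i,o,u): 2
Consonants: 5
Ratio = 2/5
= 0.40


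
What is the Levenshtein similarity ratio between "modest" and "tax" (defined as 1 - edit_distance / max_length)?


Word 1: "modest" (length 6)
Word 2: "tax" (length 3)
One optimal edit sequence:
  1. delete 'm'  (+1)
  2. delete 'o'  (+1)
  3. delete 'd'  (+1)
  4. substitute 'e' -> 't'  (+1)
  5. substitute 's' -> 'a'  (+1)
  6. substitute 't' -> 'x'  (+1)
Edit distance = 6
Max length = max(6, 3) = 6
Similarity = 1 - 6/6
= 0.0000


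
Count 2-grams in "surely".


Word: "surely" (length 6)
Number of 2-grams = length - 2 + 1 = 6 - 2 + 1
= 5


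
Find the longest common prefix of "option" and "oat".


Word 1: "option"
Word 2: "oat"
Comparing from start:
  Pos 0: 'o' == 'o'
  Pos 1: 'p' != 'a' (stop)
LCP = "o" (length 1)


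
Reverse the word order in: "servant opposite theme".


Original: "servant opposite theme"
Words (1..n): servant | opposite | theme
Reversed (n..1): theme | opposite | servant
Result = "theme opposite servant"


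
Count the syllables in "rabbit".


Word: "rabbit"
Syllable breakdown: rab | bit
Counting: 2 parts
= 2 syllables


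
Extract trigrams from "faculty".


Word: "faculty" (length 7)
Number of trigrams = 7 - 3 + 1 = 5
  Position 0: "fac"
  Position 1: "acu"
  Position 2: "cul"
  Position 3: "ult"
  Position 4: "lty"
Trigrams = "fac", "acu", "cul", "ult", "lty"


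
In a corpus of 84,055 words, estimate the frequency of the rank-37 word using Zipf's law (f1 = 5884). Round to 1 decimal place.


Zipf's law: f(r) = f(1) / r
f(1) = 5884
f(37) = 5884 / 37
= 159.0 occurrences


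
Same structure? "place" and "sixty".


Pattern of "place": [0, 1, 2, 3, 4]
Pattern of "sixty": [0, 1, 2, 3, 4]
Patterns match
Same pattern = Yes


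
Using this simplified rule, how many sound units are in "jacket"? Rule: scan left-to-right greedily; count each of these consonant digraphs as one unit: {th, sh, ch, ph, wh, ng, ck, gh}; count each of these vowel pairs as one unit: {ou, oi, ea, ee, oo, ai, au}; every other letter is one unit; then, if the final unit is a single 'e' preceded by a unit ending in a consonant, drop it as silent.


Word: "jacket" (6 letters)
Left-to-right scan:
  [1] 'j' (letter)
  [2] 'a' (letter)
  [3] 'ck' (digraph)
  [4] 'e' (letter)
  [5] 't' (letter)
Units from scan: 5
Sound units = 5 units


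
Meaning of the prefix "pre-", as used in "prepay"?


Prefix: pre-
As in: prepay -> pre- + pay
Meaning = before


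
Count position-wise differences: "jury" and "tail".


Comparing character by character (same length = 4):
  Pos 0: 'j' vs 't' !=
  Pos 1: 'u' vs 'a' !=
  Pos 2: 'r' vs 'i' !=
  Pos 3: 'y' vs 'l' !=
Hamming distance = 4


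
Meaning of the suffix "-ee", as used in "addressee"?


Suffix: -ee
Example: addressee (address + -ee)
Meaning = one who receives
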